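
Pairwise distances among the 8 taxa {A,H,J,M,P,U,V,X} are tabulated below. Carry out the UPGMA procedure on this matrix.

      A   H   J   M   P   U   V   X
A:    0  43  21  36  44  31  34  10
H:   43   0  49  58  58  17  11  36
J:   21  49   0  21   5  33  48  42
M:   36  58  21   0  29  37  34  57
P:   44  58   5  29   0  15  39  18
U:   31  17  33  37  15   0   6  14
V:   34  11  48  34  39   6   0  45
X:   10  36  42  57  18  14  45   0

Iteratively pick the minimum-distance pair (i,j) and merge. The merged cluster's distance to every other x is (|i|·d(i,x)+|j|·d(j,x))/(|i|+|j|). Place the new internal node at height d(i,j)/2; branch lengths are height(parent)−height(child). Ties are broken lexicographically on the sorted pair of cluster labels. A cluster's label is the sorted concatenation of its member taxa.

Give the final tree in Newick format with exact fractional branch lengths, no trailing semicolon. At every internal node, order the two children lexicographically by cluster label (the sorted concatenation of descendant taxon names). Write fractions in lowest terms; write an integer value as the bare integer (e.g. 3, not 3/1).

(((A:5,X:5):143/12,(H:7,(U:3,V:3):4):119/12):163/60,((J:5/2,P:5/2):10,M:25/2):107/15)

step 1: merge (J,P) at d=5; branch lengths J→5/2, P→5/2; new cluster JP
  updated: d(A,JP)=65/2, d(H,JP)=107/2, d(JP,M)=25, d(JP,U)=24, d(JP,V)=87/2, d(JP,X)=30
step 2: merge (U,V) at d=6; branch lengths U→3, V→3; new cluster UV
  updated: d(A,UV)=65/2, d(H,UV)=14, d(JP,UV)=135/4, d(M,UV)=71/2, d(UV,X)=59/2
step 3: merge (A,X) at d=10; branch lengths A→5, X→5; new cluster AX
  updated: d(AX,H)=79/2, d(AX,JP)=125/4, d(AX,M)=93/2, d(AX,UV)=31
step 4: merge (H,UV) at d=14; branch lengths H→7, UV→4; new cluster HUV
  updated: d(AX,HUV)=203/6, d(HUV,JP)=121/3, d(HUV,M)=43
step 5: merge (JP,M) at d=25; branch lengths JP→10, M→25/2; new cluster JMP
  updated: d(AX,JMP)=109/3, d(HUV,JMP)=371/9
step 6: merge (AX,HUV) at d=203/6; branch lengths AX→143/12, HUV→119/12; new cluster AHUVX
  updated: d(AHUVX,JMP)=589/15
step 7: merge (AHUVX,JMP) at d=589/15; branch lengths AHUVX→163/60, JMP→107/15; new cluster AHJMPUVX
final tree: (((A:5,X:5):143/12,(H:7,(U:3,V:3):4):119/12):163/60,((J:5/2,P:5/2):10,M:25/2):107/15)
total length: 5171/60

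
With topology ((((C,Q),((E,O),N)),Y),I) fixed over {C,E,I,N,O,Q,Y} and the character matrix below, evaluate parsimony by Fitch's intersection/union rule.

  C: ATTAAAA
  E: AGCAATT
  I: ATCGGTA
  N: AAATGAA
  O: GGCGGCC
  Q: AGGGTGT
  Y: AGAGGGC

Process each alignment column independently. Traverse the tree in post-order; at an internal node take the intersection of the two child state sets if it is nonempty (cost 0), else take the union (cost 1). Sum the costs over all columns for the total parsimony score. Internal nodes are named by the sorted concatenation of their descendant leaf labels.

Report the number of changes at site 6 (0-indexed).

4

[col 0] CQ: children C:{A}, Q:{A} ∩→ {A}; cost 0
[col 0] EO: children E:{A}, O:{G} ∪→ {A,G}; cost 1
[col 0] ENO: children EO:{A,G}, N:{A} ∩→ {A}; cost 0
[col 0] CENOQ: children CQ:{A}, ENO:{A} ∩→ {A}; cost 0
[col 0] CENOQY: children CENOQ:{A}, Y:{A} ∩→ {A}; cost 0
[col 0] CEINOQY: children CENOQY:{A}, I:{A} ∩→ {A}; cost 0
[col 1] CQ: children C:{T}, Q:{G} ∪→ {G,T}; cost 1
[col 1] EO: children E:{G}, O:{G} ∩→ {G}; cost 0
[col 1] ENO: children EO:{G}, N:{A} ∪→ {A,G}; cost 1
[col 1] CENOQ: children CQ:{G,T}, ENO:{A,G} ∩→ {G}; cost 0
[col 1] CENOQY: children CENOQ:{G}, Y:{G} ∩→ {G}; cost 0
[col 1] CEINOQY: children CENOQY:{G}, I:{T} ∪→ {G,T}; cost 1
[col 2] CQ: children C:{T}, Q:{G} ∪→ {G,T}; cost 1
[col 2] EO: children E:{C}, O:{C} ∩→ {C}; cost 0
[col 2] ENO: children EO:{C}, N:{A} ∪→ {A,C}; cost 1
[col 2] CENOQ: children CQ:{G,T}, ENO:{A,C} ∪→ {A,C,G,T}; cost 1
[col 2] CENOQY: children CENOQ:{A,C,G,T}, Y:{A} ∩→ {A}; cost 0
[col 2] CEINOQY: children CENOQY:{A}, I:{C} ∪→ {A,C}; cost 1
[col 3] CQ: children C:{A}, Q:{G} ∪→ {A,G}; cost 1
[col 3] EO: children E:{A}, O:{G} ∪→ {A,G}; cost 1
[col 3] ENO: children EO:{A,G}, N:{T} ∪→ {A,G,T}; cost 1
[col 3] CENOQ: children CQ:{A,G}, ENO:{A,G,T} ∩→ {A,G}; cost 0
[col 3] CENOQY: children CENOQ:{A,G}, Y:{G} ∩→ {G}; cost 0
[col 3] CEINOQY: children CENOQY:{G}, I:{G} ∩→ {G}; cost 0
[col 4] CQ: children C:{A}, Q:{T} ∪→ {A,T}; cost 1
[col 4] EO: children E:{A}, O:{G} ∪→ {A,G}; cost 1
[col 4] ENO: children EO:{A,G}, N:{G} ∩→ {G}; cost 0
[col 4] CENOQ: children CQ:{A,T}, ENO:{G} ∪→ {A,G,T}; cost 1
[col 4] CENOQY: children CENOQ:{A,G,T}, Y:{G} ∩→ {G}; cost 0
[col 4] CEINOQY: children CENOQY:{G}, I:{G} ∩→ {G}; cost 0
[col 5] CQ: children C:{A}, Q:{G} ∪→ {A,G}; cost 1
[col 5] EO: children E:{T}, O:{C} ∪→ {C,T}; cost 1
[col 5] ENO: children EO:{C,T}, N:{A} ∪→ {A,C,T}; cost 1
[col 5] CENOQ: children CQ:{A,G}, ENO:{A,C,T} ∩→ {A}; cost 0
[col 5] CENOQY: children CENOQ:{A}, Y:{G} ∪→ {A,G}; cost 1
[col 5] CEINOQY: children CENOQY:{A,G}, I:{T} ∪→ {A,G,T}; cost 1
[col 6] CQ: children C:{A}, Q:{T} ∪→ {A,T}; cost 1
[col 6] EO: children E:{T}, O:{C} ∪→ {C,T}; cost 1
[col 6] ENO: children EO:{C,T}, N:{A} ∪→ {A,C,T}; cost 1
[col 6] CENOQ: children CQ:{A,T}, ENO:{A,C,T} ∩→ {A,T}; cost 0
[col 6] CENOQY: children CENOQ:{A,T}, Y:{C} ∪→ {A,C,T}; cost 1
[col 6] CEINOQY: children CENOQY:{A,C,T}, I:{A} ∩→ {A}; cost 0
per-site changes: [1, 3, 4, 3, 3, 5, 4]; total = 23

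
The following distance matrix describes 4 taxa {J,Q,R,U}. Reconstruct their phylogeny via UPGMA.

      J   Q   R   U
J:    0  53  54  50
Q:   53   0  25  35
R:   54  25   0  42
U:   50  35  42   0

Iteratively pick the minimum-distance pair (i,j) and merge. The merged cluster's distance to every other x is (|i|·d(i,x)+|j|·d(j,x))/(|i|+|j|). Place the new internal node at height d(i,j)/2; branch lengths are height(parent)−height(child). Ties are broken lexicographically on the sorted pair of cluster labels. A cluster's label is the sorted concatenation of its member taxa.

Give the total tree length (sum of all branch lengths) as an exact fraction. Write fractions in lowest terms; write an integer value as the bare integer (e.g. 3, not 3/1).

1009/12

step 1: merge (Q,R) at d=25; branch lengths Q→25/2, R→25/2; new cluster QR
  updated: d(J,QR)=107/2, d(QR,U)=77/2
step 2: merge (QR,U) at d=77/2; branch lengths QR→27/4, U→77/4; new cluster QRU
  updated: d(J,QRU)=157/3
step 3: merge (J,QRU) at d=157/3; branch lengths J→157/6, QRU→83/12; new cluster JQRU
final tree: (J:157/6,((Q:25/2,R:25/2):27/4,U:77/4):83/12)
total length: 1009/12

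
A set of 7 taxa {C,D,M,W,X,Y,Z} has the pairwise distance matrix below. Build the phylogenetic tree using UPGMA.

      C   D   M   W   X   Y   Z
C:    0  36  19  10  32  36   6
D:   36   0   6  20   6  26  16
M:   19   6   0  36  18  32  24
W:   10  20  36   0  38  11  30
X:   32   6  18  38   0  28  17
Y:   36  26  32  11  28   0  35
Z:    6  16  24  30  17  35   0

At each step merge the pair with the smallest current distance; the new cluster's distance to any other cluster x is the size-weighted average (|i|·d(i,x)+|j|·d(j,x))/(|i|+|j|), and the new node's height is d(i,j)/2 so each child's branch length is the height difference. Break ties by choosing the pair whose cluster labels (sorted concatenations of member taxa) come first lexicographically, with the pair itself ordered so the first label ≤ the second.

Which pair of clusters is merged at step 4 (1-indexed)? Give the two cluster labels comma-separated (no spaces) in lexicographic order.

step 1: merge (C,Z) at d=6; branch lengths C→3, Z→3; new cluster CZ
  updated: d(CZ,D)=26, d(CZ,M)=43/2, d(CZ,W)=20, d(CZ,X)=49/2, d(CZ,Y)=71/2
step 2: merge (D,M) at d=6; branch lengths D→3, M→3; new cluster DM
  updated: d(CZ,DM)=95/4, d(DM,W)=28, d(DM,X)=12, d(DM,Y)=29
step 3: merge (W,Y) at d=11; branch lengths W→11/2, Y→11/2; new cluster WY
  updated: d(CZ,WY)=111/4, d(DM,WY)=57/2, d(WY,X)=33
step 4: merge (DM,X) at d=12; branch lengths DM→3, X→6; new cluster DMX
  updated: d(CZ,DMX)=24, d(DMX,WY)=30
step 5: merge (CZ,DMX) at d=24; branch lengths CZ→9, DMX→6; new cluster CDMXZ
  updated: d(CDMXZ,WY)=291/10
step 6: merge (CDMXZ,WY) at d=291/10; branch lengths CDMXZ→51/20, WY→181/20; new cluster CDMWXYZ
final tree: (((C:3,Z:3):9,((D:3,M:3):3,X:6):6):51/20,(W:11/2,Y:11/2):181/20)
total length: 293/5

DM,X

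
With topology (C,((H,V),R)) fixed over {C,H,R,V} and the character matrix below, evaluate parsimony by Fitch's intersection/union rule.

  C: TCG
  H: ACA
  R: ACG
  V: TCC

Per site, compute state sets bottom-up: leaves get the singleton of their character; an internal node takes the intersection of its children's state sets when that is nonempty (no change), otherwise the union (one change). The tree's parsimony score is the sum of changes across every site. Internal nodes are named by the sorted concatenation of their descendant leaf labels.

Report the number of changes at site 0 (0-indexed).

2

site 0, node HV: H={A} ∪ V={T} → {A,T} (+1)
site 0, node HRV: HV={A,T} ∩ R={A} → {A} (+0)
site 0, node CHRV: C={T} ∪ HRV={A} → {A,T} (+1)
site 1, node HV: H={C} ∩ V={C} → {C} (+0)
site 1, node HRV: HV={C} ∩ R={C} → {C} (+0)
site 1, node CHRV: C={C} ∩ HRV={C} → {C} (+0)
site 2, node HV: H={A} ∪ V={C} → {A,C} (+1)
site 2, node HRV: HV={A,C} ∪ R={G} → {A,C,G} (+1)
site 2, node CHRV: C={G} ∩ HRV={A,C,G} → {G} (+0)
per-site changes: [2, 0, 2]; total = 4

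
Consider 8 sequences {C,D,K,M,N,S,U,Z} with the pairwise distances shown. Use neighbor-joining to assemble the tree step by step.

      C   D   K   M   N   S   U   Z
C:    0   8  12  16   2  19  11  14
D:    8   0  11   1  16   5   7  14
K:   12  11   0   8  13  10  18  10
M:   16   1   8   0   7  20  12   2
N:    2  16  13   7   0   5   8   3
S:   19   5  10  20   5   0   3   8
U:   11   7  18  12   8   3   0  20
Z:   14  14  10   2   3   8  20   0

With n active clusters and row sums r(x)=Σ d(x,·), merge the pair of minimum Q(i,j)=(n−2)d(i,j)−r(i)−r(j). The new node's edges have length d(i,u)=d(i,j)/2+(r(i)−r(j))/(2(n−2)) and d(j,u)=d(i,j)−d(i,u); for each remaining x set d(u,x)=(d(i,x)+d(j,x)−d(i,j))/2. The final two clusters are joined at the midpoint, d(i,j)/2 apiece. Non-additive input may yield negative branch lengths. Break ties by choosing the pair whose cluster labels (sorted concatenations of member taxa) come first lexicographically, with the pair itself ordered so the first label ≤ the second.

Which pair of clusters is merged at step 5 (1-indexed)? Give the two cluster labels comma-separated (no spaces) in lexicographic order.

CN,DSU

iteration 1: select S,U (d=3, Q=-131); attach at lengths (3/4, 9/4); label the merged cluster SU
  updated: d(C,SU)=27/2, d(D,SU)=9/2, d(K,SU)=25/2, d(M,SU)=29/2, d(N,SU)=5, d(SU,Z)=25/2
iteration 2: select C,N (d=2, Q=-203/2); attach at lengths (59/20, -19/20); label the merged cluster CN
  updated: d(CN,D)=11, d(CN,K)=23/2, d(CN,M)=21/2, d(CN,SU)=33/4, d(CN,Z)=15/2
iteration 3: select D,SU (d=9/2, Q=-303/4); attach at lengths (29/32, 115/32); label the merged cluster DSU
  updated: d(CN,DSU)=59/8, d(DSU,K)=19/2, d(DSU,M)=11/2, d(DSU,Z)=11
iteration 4: select M,Z (d=2, Q=-101/2); attach at lengths (1/4, 7/4); label the merged cluster MZ
  updated: d(CN,MZ)=8, d(DSU,MZ)=29/4, d(K,MZ)=8
iteration 5: select CN,DSU (d=59/8, Q=-145/4); attach at lengths (35/8, 3); label the merged cluster CDNSU
  updated: d(CDNSU,K)=109/16, d(CDNSU,MZ)=63/16
iteration 6: select CDNSU,K (d=109/16, Q=-75/4); attach at lengths (11/8, 87/16); label the merged cluster CDKNSU
  updated: d(CDKNSU,MZ)=41/16
iteration 7: select CDKNSU,MZ (d=41/16); attach at lengths (41/32, 41/32); label the merged cluster CDKMNSUZ
final tree: ((((C:59/20,N:-19/20):35/8,(D:29/32,(S:3/4,U:9/4):115/32):3):11/8,K:87/16):41/32,(M:1/4,Z:7/4):41/32)
total length: 113/4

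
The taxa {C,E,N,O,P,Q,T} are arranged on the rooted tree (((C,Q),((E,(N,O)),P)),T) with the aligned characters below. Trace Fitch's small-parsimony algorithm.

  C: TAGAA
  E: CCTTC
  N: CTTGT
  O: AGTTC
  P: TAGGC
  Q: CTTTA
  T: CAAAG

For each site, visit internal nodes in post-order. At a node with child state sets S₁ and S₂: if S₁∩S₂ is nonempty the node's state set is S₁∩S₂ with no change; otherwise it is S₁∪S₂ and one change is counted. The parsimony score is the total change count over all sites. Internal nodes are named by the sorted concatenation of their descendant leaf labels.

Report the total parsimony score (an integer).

[col 0] CQ: children C:{T}, Q:{C} ∪→ {C,T}; cost 1
[col 0] NO: children N:{C}, O:{A} ∪→ {A,C}; cost 1
[col 0] ENO: children E:{C}, NO:{A,C} ∩→ {C}; cost 0
[col 0] ENOP: children ENO:{C}, P:{T} ∪→ {C,T}; cost 1
[col 0] CENOPQ: children CQ:{C,T}, ENOP:{C,T} ∩→ {C,T}; cost 0
[col 0] CENOPQT: children CENOPQ:{C,T}, T:{C} ∩→ {C}; cost 0
[col 1] CQ: children C:{A}, Q:{T} ∪→ {A,T}; cost 1
[col 1] NO: children N:{T}, O:{G} ∪→ {G,T}; cost 1
[col 1] ENO: children E:{C}, NO:{G,T} ∪→ {C,G,T}; cost 1
[col 1] ENOP: children ENO:{C,G,T}, P:{A} ∪→ {A,C,G,T}; cost 1
[col 1] CENOPQ: children CQ:{A,T}, ENOP:{A,C,G,T} ∩→ {A,T}; cost 0
[col 1] CENOPQT: children CENOPQ:{A,T}, T:{A} ∩→ {A}; cost 0
[col 2] CQ: children C:{G}, Q:{T} ∪→ {G,T}; cost 1
[col 2] NO: children N:{T}, O:{T} ∩→ {T}; cost 0
[col 2] ENO: children E:{T}, NO:{T} ∩→ {T}; cost 0
[col 2] ENOP: children ENO:{T}, P:{G} ∪→ {G,T}; cost 1
[col 2] CENOPQ: children CQ:{G,T}, ENOP:{G,T} ∩→ {G,T}; cost 0
[col 2] CENOPQT: children CENOPQ:{G,T}, T:{A} ∪→ {A,G,T}; cost 1
[col 3] CQ: children C:{A}, Q:{T} ∪→ {A,T}; cost 1
[col 3] NO: children N:{G}, O:{T} ∪→ {G,T}; cost 1
[col 3] ENO: children E:{T}, NO:{G,T} ∩→ {T}; cost 0
[col 3] ENOP: children ENO:{T}, P:{G} ∪→ {G,T}; cost 1
[col 3] CENOPQ: children CQ:{A,T}, ENOP:{G,T} ∩→ {T}; cost 0
[col 3] CENOPQT: children CENOPQ:{T}, T:{A} ∪→ {A,T}; cost 1
[col 4] CQ: children C:{A}, Q:{A} ∩→ {A}; cost 0
[col 4] NO: children N:{T}, O:{C} ∪→ {C,T}; cost 1
[col 4] ENO: children E:{C}, NO:{C,T} ∩→ {C}; cost 0
[col 4] ENOP: children ENO:{C}, P:{C} ∩→ {C}; cost 0
[col 4] CENOPQ: children CQ:{A}, ENOP:{C} ∪→ {A,C}; cost 1
[col 4] CENOPQT: children CENOPQ:{A,C}, T:{G} ∪→ {A,C,G}; cost 1
per-site changes: [3, 4, 3, 4, 3]; total = 17

17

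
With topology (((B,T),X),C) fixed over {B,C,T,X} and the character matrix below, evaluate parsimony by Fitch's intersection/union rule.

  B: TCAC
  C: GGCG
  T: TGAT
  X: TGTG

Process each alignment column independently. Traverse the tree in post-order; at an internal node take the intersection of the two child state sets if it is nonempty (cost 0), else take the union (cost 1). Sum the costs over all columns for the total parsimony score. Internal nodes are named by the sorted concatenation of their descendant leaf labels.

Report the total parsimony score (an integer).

6

BT@0: {T} ∩ {T} = {T} (intersection, +0)
BTX@0: {T} ∩ {T} = {T} (intersection, +0)
BCTX@0: {T} ∪ {G} = {G,T} (union, +1)
BT@1: {C} ∪ {G} = {C,G} (union, +1)
BTX@1: {C,G} ∩ {G} = {G} (intersection, +0)
BCTX@1: {G} ∩ {G} = {G} (intersection, +0)
BT@2: {A} ∩ {A} = {A} (intersection, +0)
BTX@2: {A} ∪ {T} = {A,T} (union, +1)
BCTX@2: {A,T} ∪ {C} = {A,C,T} (union, +1)
BT@3: {C} ∪ {T} = {C,T} (union, +1)
BTX@3: {C,T} ∪ {G} = {C,G,T} (union, +1)
BCTX@3: {C,G,T} ∩ {G} = {G} (intersection, +0)
per-site changes: [1, 1, 2, 2]; total = 6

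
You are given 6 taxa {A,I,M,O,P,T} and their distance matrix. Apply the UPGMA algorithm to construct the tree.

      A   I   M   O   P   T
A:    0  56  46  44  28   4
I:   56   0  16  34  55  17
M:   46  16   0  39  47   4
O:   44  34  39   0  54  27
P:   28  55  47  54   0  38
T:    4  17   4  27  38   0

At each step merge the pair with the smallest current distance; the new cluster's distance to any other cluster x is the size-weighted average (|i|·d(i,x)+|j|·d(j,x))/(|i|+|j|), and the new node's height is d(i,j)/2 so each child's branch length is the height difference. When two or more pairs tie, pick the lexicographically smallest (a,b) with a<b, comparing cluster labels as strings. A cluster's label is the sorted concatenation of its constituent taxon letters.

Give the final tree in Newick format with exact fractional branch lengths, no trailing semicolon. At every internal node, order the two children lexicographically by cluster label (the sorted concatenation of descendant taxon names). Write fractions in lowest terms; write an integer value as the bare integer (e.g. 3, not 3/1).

((((A:2,T:2):107/8,(I:8,M:8):59/8):21/8,O:18):21/5,P:111/5)

iteration 1: select A,T (d=4); attach at lengths (2, 2); label the merged cluster AT
  updated: d(AT,I)=73/2, d(AT,M)=25, d(AT,O)=71/2, d(AT,P)=33
iteration 2: select I,M (d=16); attach at lengths (8, 8); label the merged cluster IM
  updated: d(AT,IM)=123/4, d(IM,O)=73/2, d(IM,P)=51
iteration 3: select AT,IM (d=123/4); attach at lengths (107/8, 59/8); label the merged cluster AIMT
  updated: d(AIMT,O)=36, d(AIMT,P)=42
iteration 4: select AIMT,O (d=36); attach at lengths (21/8, 18); label the merged cluster AIMOT
  updated: d(AIMOT,P)=222/5
iteration 5: select AIMOT,P (d=222/5); attach at lengths (21/5, 111/5); label the merged cluster AIMOPT
final tree: ((((A:2,T:2):107/8,(I:8,M:8):59/8):21/8,O:18):21/5,P:111/5)
total length: 3511/40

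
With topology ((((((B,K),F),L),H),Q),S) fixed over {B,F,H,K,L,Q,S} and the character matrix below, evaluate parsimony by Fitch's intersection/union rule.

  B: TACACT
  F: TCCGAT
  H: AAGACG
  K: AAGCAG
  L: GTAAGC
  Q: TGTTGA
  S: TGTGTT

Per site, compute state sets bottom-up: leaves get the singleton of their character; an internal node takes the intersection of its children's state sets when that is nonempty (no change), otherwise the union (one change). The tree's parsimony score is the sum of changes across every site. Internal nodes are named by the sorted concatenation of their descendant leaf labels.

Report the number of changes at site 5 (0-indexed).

[col 0] BK: children B:{T}, K:{A} ∪→ {A,T}; cost 1
[col 0] BFK: children BK:{A,T}, F:{T} ∩→ {T}; cost 0
[col 0] BFKL: children BFK:{T}, L:{G} ∪→ {G,T}; cost 1
[col 0] BFHKL: children BFKL:{G,T}, H:{A} ∪→ {A,G,T}; cost 1
[col 0] BFHKLQ: children BFHKL:{A,G,T}, Q:{T} ∩→ {T}; cost 0
[col 0] BFHKLQS: children BFHKLQ:{T}, S:{T} ∩→ {T}; cost 0
[col 1] BK: children B:{A}, K:{A} ∩→ {A}; cost 0
[col 1] BFK: children BK:{A}, F:{C} ∪→ {A,C}; cost 1
[col 1] BFKL: children BFK:{A,C}, L:{T} ∪→ {A,C,T}; cost 1
[col 1] BFHKL: children BFKL:{A,C,T}, H:{A} ∩→ {A}; cost 0
[col 1] BFHKLQ: children BFHKL:{A}, Q:{G} ∪→ {A,G}; cost 1
[col 1] BFHKLQS: children BFHKLQ:{A,G}, S:{G} ∩→ {G}; cost 0
[col 2] BK: children B:{C}, K:{G} ∪→ {C,G}; cost 1
[col 2] BFK: children BK:{C,G}, F:{C} ∩→ {C}; cost 0
[col 2] BFKL: children BFK:{C}, L:{A} ∪→ {A,C}; cost 1
[col 2] BFHKL: children BFKL:{A,C}, H:{G} ∪→ {A,C,G}; cost 1
[col 2] BFHKLQ: children BFHKL:{A,C,G}, Q:{T} ∪→ {A,C,G,T}; cost 1
[col 2] BFHKLQS: children BFHKLQ:{A,C,G,T}, S:{T} ∩→ {T}; cost 0
[col 3] BK: children B:{A}, K:{C} ∪→ {A,C}; cost 1
[col 3] BFK: children BK:{A,C}, F:{G} ∪→ {A,C,G}; cost 1
[col 3] BFKL: children BFK:{A,C,G}, L:{A} ∩→ {A}; cost 0
[col 3] BFHKL: children BFKL:{A}, H:{A} ∩→ {A}; cost 0
[col 3] BFHKLQ: children BFHKL:{A}, Q:{T} ∪→ {A,T}; cost 1
[col 3] BFHKLQS: children BFHKLQ:{A,T}, S:{G} ∪→ {A,G,T}; cost 1
[col 4] BK: children B:{C}, K:{A} ∪→ {A,C}; cost 1
[col 4] BFK: children BK:{A,C}, F:{A} ∩→ {A}; cost 0
[col 4] BFKL: children BFK:{A}, L:{G} ∪→ {A,G}; cost 1
[col 4] BFHKL: children BFKL:{A,G}, H:{C} ∪→ {A,C,G}; cost 1
[col 4] BFHKLQ: children BFHKL:{A,C,G}, Q:{G} ∩→ {G}; cost 0
[col 4] BFHKLQS: children BFHKLQ:{G}, S:{T} ∪→ {G,T}; cost 1
[col 5] BK: children B:{T}, K:{G} ∪→ {G,T}; cost 1
[col 5] BFK: children BK:{G,T}, F:{T} ∩→ {T}; cost 0
[col 5] BFKL: children BFK:{T}, L:{C} ∪→ {C,T}; cost 1
[col 5] BFHKL: children BFKL:{C,T}, H:{G} ∪→ {C,G,T}; cost 1
[col 5] BFHKLQ: children BFHKL:{C,G,T}, Q:{A} ∪→ {A,C,G,T}; cost 1
[col 5] BFHKLQS: children BFHKLQ:{A,C,G,T}, S:{T} ∩→ {T}; cost 0
per-site changes: [3, 3, 4, 4, 4, 4]; total = 22

4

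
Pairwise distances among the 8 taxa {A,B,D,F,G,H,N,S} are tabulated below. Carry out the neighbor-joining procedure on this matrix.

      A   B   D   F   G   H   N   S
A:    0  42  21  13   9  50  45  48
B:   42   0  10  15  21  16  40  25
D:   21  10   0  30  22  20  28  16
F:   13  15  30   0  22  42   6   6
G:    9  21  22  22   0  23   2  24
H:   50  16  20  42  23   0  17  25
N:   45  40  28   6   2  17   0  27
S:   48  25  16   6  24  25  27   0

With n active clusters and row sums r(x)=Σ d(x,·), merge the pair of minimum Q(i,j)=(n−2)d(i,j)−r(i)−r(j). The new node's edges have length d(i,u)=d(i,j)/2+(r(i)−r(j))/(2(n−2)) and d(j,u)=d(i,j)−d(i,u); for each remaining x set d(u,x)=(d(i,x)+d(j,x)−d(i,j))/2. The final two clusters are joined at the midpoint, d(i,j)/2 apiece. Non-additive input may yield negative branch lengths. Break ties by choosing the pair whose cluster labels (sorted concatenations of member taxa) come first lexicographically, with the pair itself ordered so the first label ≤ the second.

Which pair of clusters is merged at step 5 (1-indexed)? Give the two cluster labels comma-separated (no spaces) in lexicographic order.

AFGNS,D

1. join A+G (d=9, Q=-297) ⇒ AG; edges |A|=53/4, |G|=-17/4
  updated: d(AG,B)=27, d(AG,D)=17, d(AG,F)=13, d(AG,H)=32, d(AG,N)=19, d(AG,S)=63/2
2. join F+N (d=6, Q=-219) ⇒ FN; edges |F|=1/2, |N|=11/2
  updated: d(AG,FN)=13, d(B,FN)=49/2, d(D,FN)=26, d(FN,H)=53/2, d(FN,S)=27/2
3. join AG+FN (d=13, Q=-172) ⇒ AFGN; edges |AG|=69/8, |FN|=35/8
  updated: d(AFGN,B)=77/4, d(AFGN,D)=15, d(AFGN,H)=91/4, d(AFGN,S)=16
4. join AFGN+S (d=16, Q=-107) ⇒ AFGNS; edges |AFGN|=13/2, |S|=19/2
  updated: d(AFGNS,B)=113/8, d(AFGNS,D)=15/2, d(AFGNS,H)=127/8
5. join AFGNS+D (d=15/2, Q=-60) ⇒ ADFGNS; edges |AFGNS|=15/4, |D|=15/4
  updated: d(ADFGNS,B)=133/16, d(ADFGNS,H)=227/16
6. join ADFGNS+B (d=133/16, Q=-77/2) ⇒ ABDFGNS; edges |ADFGNS|=13/4, |B|=81/16
  updated: d(ABDFGNS,H)=175/16
7. join ABDFGNS+H (d=175/16) ⇒ ABDFGHNS; edges |ABDFGNS|=175/32, |H|=175/32
final tree: ((((((A:53/4,G:-17/4):69/8,(F:1/2,N:11/2):35/8):13/2,S:19/2):15/4,D:15/4):13/4,B:81/16):175/32,H:175/32)
total length: 283/4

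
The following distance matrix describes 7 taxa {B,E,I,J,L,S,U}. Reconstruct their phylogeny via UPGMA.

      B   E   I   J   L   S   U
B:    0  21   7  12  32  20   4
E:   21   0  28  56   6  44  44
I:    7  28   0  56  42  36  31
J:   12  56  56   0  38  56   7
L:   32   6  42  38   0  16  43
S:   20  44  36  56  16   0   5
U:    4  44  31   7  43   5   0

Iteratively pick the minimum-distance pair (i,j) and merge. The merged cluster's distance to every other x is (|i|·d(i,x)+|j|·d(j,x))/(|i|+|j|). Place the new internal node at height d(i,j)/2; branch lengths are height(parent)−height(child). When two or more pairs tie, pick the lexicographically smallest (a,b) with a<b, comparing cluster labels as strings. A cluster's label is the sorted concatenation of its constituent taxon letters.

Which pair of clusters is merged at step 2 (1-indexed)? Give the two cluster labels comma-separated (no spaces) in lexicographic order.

E,L

1. join B+U (d=4) ⇒ BU; edges |B|=2, |U|=2
  updated: d(BU,E)=65/2, d(BU,I)=19, d(BU,J)=19/2, d(BU,L)=75/2, d(BU,S)=25/2
2. join E+L (d=6) ⇒ EL; edges |E|=3, |L|=3
  updated: d(BU,EL)=35, d(EL,I)=35, d(EL,J)=47, d(EL,S)=30
3. join BU+J (d=19/2) ⇒ BJU; edges |BU|=11/4, |J|=19/4
  updated: d(BJU,EL)=39, d(BJU,I)=94/3, d(BJU,S)=27
4. join BJU+S (d=27) ⇒ BJSU; edges |BJU|=35/4, |S|=27/2
  updated: d(BJSU,EL)=147/4, d(BJSU,I)=65/2
5. join BJSU+I (d=65/2) ⇒ BIJSU; edges |BJSU|=11/4, |I|=65/4
  updated: d(BIJSU,EL)=182/5
6. join BIJSU+EL (d=182/5) ⇒ BEIJLSU; edges |BIJSU|=39/20, |EL|=76/5
final tree: (((((B:2,U:2):11/4,J:19/4):35/4,S:27/2):11/4,I:65/4):39/20,(E:3,L:3):76/5)
total length: 759/10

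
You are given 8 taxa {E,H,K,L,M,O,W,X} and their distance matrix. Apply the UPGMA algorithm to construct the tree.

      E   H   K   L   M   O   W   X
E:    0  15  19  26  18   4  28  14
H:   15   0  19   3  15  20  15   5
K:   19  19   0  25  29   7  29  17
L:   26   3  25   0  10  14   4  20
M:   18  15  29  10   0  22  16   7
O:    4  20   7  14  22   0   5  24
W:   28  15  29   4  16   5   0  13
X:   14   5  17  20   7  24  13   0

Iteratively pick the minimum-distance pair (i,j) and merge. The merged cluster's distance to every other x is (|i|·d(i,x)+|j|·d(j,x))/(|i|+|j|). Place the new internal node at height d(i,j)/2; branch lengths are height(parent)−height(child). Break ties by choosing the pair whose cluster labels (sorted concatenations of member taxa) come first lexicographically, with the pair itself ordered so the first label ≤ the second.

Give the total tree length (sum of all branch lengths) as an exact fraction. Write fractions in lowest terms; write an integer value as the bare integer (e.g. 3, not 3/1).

271/6

1. join H+L (d=3) ⇒ HL; edges |H|=3/2, |L|=3/2
  updated: d(E,HL)=41/2, d(HL,K)=22, d(HL,M)=25/2, d(HL,O)=17, d(HL,W)=19/2, d(HL,X)=25/2
2. join E+O (d=4) ⇒ EO; edges |E|=2, |O|=2
  updated: d(EO,HL)=75/4, d(EO,K)=13, d(EO,M)=20, d(EO,W)=33/2, d(EO,X)=19
3. join M+X (d=7) ⇒ MX; edges |M|=7/2, |X|=7/2
  updated: d(EO,MX)=39/2, d(HL,MX)=25/2, d(K,MX)=23, d(MX,W)=29/2
4. join HL+W (d=19/2) ⇒ HLW; edges |HL|=13/4, |W|=19/4
  updated: d(EO,HLW)=18, d(HLW,K)=73/3, d(HLW,MX)=79/6
5. join EO+K (d=13) ⇒ EKO; edges |EO|=9/2, |K|=13/2
  updated: d(EKO,HLW)=181/9, d(EKO,MX)=62/3
6. join HLW+MX (d=79/6) ⇒ HLMWX; edges |HLW|=11/6, |MX|=37/12
  updated: d(EKO,HLMWX)=61/3
7. join EKO+HLMWX (d=61/3) ⇒ EHKLMOWX; edges |EKO|=11/3, |HLMWX|=43/12
final tree: (((E:2,O:2):9/2,K:13/2):11/3,(((H:3/2,L:3/2):13/4,W:19/4):11/6,(M:7/2,X:7/2):37/12):43/12)
total length: 271/6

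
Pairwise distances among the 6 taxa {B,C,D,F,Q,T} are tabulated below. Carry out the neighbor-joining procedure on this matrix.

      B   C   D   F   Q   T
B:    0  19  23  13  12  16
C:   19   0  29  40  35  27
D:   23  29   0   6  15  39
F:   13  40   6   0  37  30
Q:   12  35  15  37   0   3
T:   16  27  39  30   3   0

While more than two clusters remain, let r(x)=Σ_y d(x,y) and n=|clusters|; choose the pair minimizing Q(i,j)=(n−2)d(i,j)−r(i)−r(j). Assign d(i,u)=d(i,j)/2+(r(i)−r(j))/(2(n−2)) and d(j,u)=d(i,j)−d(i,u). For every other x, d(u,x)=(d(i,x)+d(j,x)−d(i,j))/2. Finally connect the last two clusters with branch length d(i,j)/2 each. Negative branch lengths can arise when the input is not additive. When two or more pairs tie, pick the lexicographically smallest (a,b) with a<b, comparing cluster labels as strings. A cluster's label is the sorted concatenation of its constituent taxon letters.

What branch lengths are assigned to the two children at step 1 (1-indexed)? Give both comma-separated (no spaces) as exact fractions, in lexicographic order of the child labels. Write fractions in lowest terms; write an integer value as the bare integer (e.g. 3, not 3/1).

iteration 1: select D,F (d=6, Q=-214); attach at lengths (5/4, 19/4); label the merged cluster DF
  updated: d(B,DF)=15, d(C,DF)=63/2, d(DF,Q)=23, d(DF,T)=63/2
iteration 2: select Q,T (d=3, Q=-283/2); attach at lengths (3/4, 9/4); label the merged cluster QT
  updated: d(B,QT)=25/2, d(C,QT)=59/2, d(DF,QT)=103/4
iteration 3: select B,QT (d=25/2, Q=-357/4); attach at lengths (15/16, 185/16); label the merged cluster BQT
  updated: d(BQT,C)=18, d(BQT,DF)=113/8
iteration 4: select BQT,C (d=18, Q=-509/8); attach at lengths (5/16, 283/16); label the merged cluster BCQT
  updated: d(BCQT,DF)=221/16
iteration 5: select BCQT,DF (d=221/16); attach at lengths (221/32, 221/32); label the merged cluster BCDFQT
final tree: (((B:15/16,(Q:3/4,T:9/4):185/16):5/16,C:283/16):221/32,(D:5/4,F:19/4):221/32)
total length: 853/16

5/4,19/4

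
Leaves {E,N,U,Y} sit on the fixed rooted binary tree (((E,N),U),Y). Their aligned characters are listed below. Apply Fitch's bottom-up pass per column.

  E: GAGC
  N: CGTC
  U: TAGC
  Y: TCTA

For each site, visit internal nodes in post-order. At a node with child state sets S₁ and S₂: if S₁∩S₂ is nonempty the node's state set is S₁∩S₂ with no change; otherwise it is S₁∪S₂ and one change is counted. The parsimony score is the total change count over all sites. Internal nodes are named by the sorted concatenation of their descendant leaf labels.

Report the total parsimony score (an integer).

site 0, node EN: E={G} ∪ N={C} → {C,G} (+1)
site 0, node ENU: EN={C,G} ∪ U={T} → {C,G,T} (+1)
site 0, node ENUY: ENU={C,G,T} ∩ Y={T} → {T} (+0)
site 1, node EN: E={A} ∪ N={G} → {A,G} (+1)
site 1, node ENU: EN={A,G} ∩ U={A} → {A} (+0)
site 1, node ENUY: ENU={A} ∪ Y={C} → {A,C} (+1)
site 2, node EN: E={G} ∪ N={T} → {G,T} (+1)
site 2, node ENU: EN={G,T} ∩ U={G} → {G} (+0)
site 2, node ENUY: ENU={G} ∪ Y={T} → {G,T} (+1)
site 3, node EN: E={C} ∩ N={C} → {C} (+0)
site 3, node ENU: EN={C} ∩ U={C} → {C} (+0)
site 3, node ENUY: ENU={C} ∪ Y={A} → {A,C} (+1)
per-site changes: [2, 2, 2, 1]; total = 7

7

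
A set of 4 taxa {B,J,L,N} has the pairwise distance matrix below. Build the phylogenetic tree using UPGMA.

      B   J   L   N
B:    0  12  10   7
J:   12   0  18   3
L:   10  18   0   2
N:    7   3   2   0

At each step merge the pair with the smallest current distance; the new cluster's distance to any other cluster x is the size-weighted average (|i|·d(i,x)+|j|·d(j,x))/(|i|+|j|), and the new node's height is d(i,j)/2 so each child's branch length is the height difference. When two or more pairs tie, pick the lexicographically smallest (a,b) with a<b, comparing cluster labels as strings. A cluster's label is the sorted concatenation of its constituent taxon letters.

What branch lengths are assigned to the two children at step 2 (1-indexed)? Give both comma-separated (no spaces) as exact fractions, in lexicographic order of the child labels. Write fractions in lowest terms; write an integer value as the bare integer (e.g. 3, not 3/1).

step 1: merge (L,N) at d=2; branch lengths L→1, N→1; new cluster LN
  updated: d(B,LN)=17/2, d(J,LN)=21/2
step 2: merge (B,LN) at d=17/2; branch lengths B→17/4, LN→13/4; new cluster BLN
  updated: d(BLN,J)=11
step 3: merge (BLN,J) at d=11; branch lengths BLN→5/4, J→11/2; new cluster BJLN
final tree: ((B:17/4,(L:1,N:1):13/4):5/4,J:11/2)
total length: 65/4

17/4,13/4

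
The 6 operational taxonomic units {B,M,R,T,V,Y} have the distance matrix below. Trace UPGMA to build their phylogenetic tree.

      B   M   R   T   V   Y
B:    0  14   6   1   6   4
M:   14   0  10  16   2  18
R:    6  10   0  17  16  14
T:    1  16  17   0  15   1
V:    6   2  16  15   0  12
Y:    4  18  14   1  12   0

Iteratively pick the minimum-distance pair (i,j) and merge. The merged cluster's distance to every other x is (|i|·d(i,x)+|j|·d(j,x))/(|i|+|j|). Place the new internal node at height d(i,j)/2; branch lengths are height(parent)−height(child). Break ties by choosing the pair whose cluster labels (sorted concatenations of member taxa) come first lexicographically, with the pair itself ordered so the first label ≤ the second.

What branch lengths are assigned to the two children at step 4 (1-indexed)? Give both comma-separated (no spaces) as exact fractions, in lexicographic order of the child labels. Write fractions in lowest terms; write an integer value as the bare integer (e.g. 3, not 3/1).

1. join B+T (d=1) ⇒ BT; edges |B|=1/2, |T|=1/2
  updated: d(BT,M)=15, d(BT,R)=23/2, d(BT,V)=21/2, d(BT,Y)=5/2
2. join M+V (d=2) ⇒ MV; edges |M|=1, |V|=1
  updated: d(BT,MV)=51/4, d(MV,R)=13, d(MV,Y)=15
3. join BT+Y (d=5/2) ⇒ BTY; edges |BT|=3/4, |Y|=5/4
  updated: d(BTY,MV)=27/2, d(BTY,R)=37/3
4. join BTY+R (d=37/3) ⇒ BRTY; edges |BTY|=59/12, |R|=37/6
  updated: d(BRTY,MV)=107/8
5. join BRTY+MV (d=107/8) ⇒ BMRTVY; edges |BRTY|=25/48, |MV|=91/16
final tree: ((((B:1/2,T:1/2):3/4,Y:5/4):59/12,R:37/6):25/48,(M:1,V:1):91/16)
total length: 535/24

59/12,37/6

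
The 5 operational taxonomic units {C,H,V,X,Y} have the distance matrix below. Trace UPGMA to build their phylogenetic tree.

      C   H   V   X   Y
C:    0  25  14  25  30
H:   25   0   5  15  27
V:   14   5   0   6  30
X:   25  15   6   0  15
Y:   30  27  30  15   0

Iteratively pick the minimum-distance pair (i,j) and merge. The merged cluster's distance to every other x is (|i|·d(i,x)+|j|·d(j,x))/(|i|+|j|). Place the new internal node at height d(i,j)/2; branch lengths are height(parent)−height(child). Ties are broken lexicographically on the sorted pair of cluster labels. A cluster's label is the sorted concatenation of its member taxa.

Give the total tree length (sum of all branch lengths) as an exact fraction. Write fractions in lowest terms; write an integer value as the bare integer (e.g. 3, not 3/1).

iteration 1: select H,V (d=5); attach at lengths (5/2, 5/2); label the merged cluster HV
  updated: d(C,HV)=39/2, d(HV,X)=21/2, d(HV,Y)=57/2
iteration 2: select HV,X (d=21/2); attach at lengths (11/4, 21/4); label the merged cluster HVX
  updated: d(C,HVX)=64/3, d(HVX,Y)=24
iteration 3: select C,HVX (d=64/3); attach at lengths (32/3, 65/12); label the merged cluster CHVX
  updated: d(CHVX,Y)=51/2
iteration 4: select CHVX,Y (d=51/2); attach at lengths (25/12, 51/4); label the merged cluster CHVXY
final tree: ((C:32/3,((H:5/2,V:5/2):11/4,X:21/4):65/12):25/12,Y:51/4)
total length: 527/12

527/12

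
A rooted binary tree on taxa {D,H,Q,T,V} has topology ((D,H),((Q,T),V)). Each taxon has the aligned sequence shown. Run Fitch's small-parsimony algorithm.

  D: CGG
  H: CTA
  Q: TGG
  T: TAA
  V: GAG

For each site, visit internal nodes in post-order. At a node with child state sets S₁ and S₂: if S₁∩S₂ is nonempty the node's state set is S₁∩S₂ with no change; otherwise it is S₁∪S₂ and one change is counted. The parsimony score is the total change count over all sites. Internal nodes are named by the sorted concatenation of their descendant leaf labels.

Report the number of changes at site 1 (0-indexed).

3

[col 0] DH: children D:{C}, H:{C} ∩→ {C}; cost 0
[col 0] QT: children Q:{T}, T:{T} ∩→ {T}; cost 0
[col 0] QTV: children QT:{T}, V:{G} ∪→ {G,T}; cost 1
[col 0] DHQTV: children DH:{C}, QTV:{G,T} ∪→ {C,G,T}; cost 1
[col 1] DH: children D:{G}, H:{T} ∪→ {G,T}; cost 1
[col 1] QT: children Q:{G}, T:{A} ∪→ {A,G}; cost 1
[col 1] QTV: children QT:{A,G}, V:{A} ∩→ {A}; cost 0
[col 1] DHQTV: children DH:{G,T}, QTV:{A} ∪→ {A,G,T}; cost 1
[col 2] DH: children D:{G}, H:{A} ∪→ {A,G}; cost 1
[col 2] QT: children Q:{G}, T:{A} ∪→ {A,G}; cost 1
[col 2] QTV: children QT:{A,G}, V:{G} ∩→ {G}; cost 0
[col 2] DHQTV: children DH:{A,G}, QTV:{G} ∩→ {G}; cost 0
per-site changes: [2, 3, 2]; total = 7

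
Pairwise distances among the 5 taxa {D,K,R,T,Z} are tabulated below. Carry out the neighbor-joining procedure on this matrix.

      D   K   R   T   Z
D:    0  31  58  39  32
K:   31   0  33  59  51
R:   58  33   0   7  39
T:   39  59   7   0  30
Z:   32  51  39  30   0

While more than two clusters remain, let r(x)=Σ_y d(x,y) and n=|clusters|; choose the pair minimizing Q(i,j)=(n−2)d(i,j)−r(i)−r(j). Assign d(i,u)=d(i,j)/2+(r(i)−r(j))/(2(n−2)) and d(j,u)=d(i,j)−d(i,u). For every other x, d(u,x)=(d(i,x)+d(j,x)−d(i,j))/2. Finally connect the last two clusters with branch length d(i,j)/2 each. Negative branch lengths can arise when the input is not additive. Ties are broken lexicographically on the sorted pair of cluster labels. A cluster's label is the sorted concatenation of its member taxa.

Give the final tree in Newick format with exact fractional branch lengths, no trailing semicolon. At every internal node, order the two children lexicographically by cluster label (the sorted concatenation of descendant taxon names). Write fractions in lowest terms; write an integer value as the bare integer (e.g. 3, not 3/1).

(((D:91/8,K:157/8):93/8,(R:23/6,T:19/6):133/8):115/16,Z:115/16)

iteration 1: select R,T (d=7, Q=-251); attach at lengths (23/6, 19/6); label the merged cluster RT
  updated: d(D,RT)=45, d(K,RT)=85/2, d(RT,Z)=31
iteration 2: select D,K (d=31, Q=-341/2); attach at lengths (91/8, 157/8); label the merged cluster DK
  updated: d(DK,RT)=113/4, d(DK,Z)=26
iteration 3: select DK,RT (d=113/4, Q=-341/4); attach at lengths (93/8, 133/8); label the merged cluster DKRT
  updated: d(DKRT,Z)=115/8
iteration 4: select DKRT,Z (d=115/8); attach at lengths (115/16, 115/16); label the merged cluster DKRTZ
final tree: (((D:91/8,K:157/8):93/8,(R:23/6,T:19/6):133/8):115/16,Z:115/16)
total length: 645/8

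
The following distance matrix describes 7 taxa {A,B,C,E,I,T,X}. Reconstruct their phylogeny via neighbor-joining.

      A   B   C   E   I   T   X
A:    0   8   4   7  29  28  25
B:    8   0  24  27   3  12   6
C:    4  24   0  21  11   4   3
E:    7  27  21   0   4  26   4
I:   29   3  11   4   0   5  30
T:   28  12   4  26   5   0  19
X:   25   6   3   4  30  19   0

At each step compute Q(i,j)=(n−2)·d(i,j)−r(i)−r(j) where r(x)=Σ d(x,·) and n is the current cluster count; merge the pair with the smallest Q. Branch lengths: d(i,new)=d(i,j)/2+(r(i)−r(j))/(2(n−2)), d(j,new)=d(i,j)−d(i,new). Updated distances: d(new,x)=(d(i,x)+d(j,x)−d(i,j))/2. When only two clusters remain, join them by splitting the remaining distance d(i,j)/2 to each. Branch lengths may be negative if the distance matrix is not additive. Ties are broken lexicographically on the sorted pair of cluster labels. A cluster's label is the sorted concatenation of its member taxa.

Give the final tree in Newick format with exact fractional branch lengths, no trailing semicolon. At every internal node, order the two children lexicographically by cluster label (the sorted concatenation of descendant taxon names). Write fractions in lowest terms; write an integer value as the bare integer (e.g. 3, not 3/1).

step 1: merge (E,X) at d=4, Q=-156; branch lengths E→11/5, X→9/5; new cluster EX
  updated: d(A,EX)=14, d(B,EX)=29/2, d(C,EX)=10, d(EX,I)=15, d(EX,T)=41/2
step 2: merge (A,C) at d=4, Q=-120; branch lengths A→23/4, C→-7/4; new cluster AC
  updated: d(AC,B)=14, d(AC,EX)=10, d(AC,I)=18, d(AC,T)=14
step 3: merge (AC,EX) at d=10, Q=-86; branch lengths AC→13/3, EX→17/3; new cluster ACEX
  updated: d(ACEX,B)=37/4, d(ACEX,I)=23/2, d(ACEX,T)=49/4
step 4: merge (ACEX,B) at d=37/4, Q=-155/4; branch lengths ACEX→109/16, B→39/16; new cluster ABCEX
  updated: d(ABCEX,I)=21/8, d(ABCEX,T)=15/2
step 5: merge (ABCEX,I) at d=21/8, Q=-121/8; branch lengths ABCEX→41/16, I→1/16; new cluster ABCEIX
  updated: d(ABCEIX,T)=79/16
step 6: merge (ABCEIX,T) at d=79/16; branch lengths ABCEIX→79/32, T→79/32; new cluster ABCEITX
final tree: (((((A:23/4,C:-7/4):13/3,(E:11/5,X:9/5):17/3):109/16,B:39/16):41/16,I:1/16):79/32,T:79/32)
total length: 557/16

(((((A:23/4,C:-7/4):13/3,(E:11/5,X:9/5):17/3):109/16,B:39/16):41/16,I:1/16):79/32,T:79/32)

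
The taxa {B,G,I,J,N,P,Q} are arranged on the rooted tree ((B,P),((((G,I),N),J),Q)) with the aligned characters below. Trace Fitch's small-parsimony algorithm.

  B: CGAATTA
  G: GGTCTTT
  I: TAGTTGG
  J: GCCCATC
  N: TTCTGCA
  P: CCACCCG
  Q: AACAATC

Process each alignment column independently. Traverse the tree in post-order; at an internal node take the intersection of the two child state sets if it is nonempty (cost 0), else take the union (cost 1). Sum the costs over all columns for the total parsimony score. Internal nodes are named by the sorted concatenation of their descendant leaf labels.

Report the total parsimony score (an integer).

[col 0] BP: children B:{C}, P:{C} ∩→ {C}; cost 0
[col 0] GI: children G:{G}, I:{T} ∪→ {G,T}; cost 1
[col 0] GIN: children GI:{G,T}, N:{T} ∩→ {T}; cost 0
[col 0] GIJN: children GIN:{T}, J:{G} ∪→ {G,T}; cost 1
[col 0] GIJNQ: children GIJN:{G,T}, Q:{A} ∪→ {A,G,T}; cost 1
[col 0] BGIJNPQ: children BP:{C}, GIJNQ:{A,G,T} ∪→ {A,C,G,T}; cost 1
[col 1] BP: children B:{G}, P:{C} ∪→ {C,G}; cost 1
[col 1] GI: children G:{G}, I:{A} ∪→ {A,G}; cost 1
[col 1] GIN: children GI:{A,G}, N:{T} ∪→ {A,G,T}; cost 1
[col 1] GIJN: children GIN:{A,G,T}, J:{C} ∪→ {A,C,G,T}; cost 1
[col 1] GIJNQ: children GIJN:{A,C,G,T}, Q:{A} ∩→ {A}; cost 0
[col 1] BGIJNPQ: children BP:{C,G}, GIJNQ:{A} ∪→ {A,C,G}; cost 1
[col 2] BP: children B:{A}, P:{A} ∩→ {A}; cost 0
[col 2] GI: children G:{T}, I:{G} ∪→ {G,T}; cost 1
[col 2] GIN: children GI:{G,T}, N:{C} ∪→ {C,G,T}; cost 1
[col 2] GIJN: children GIN:{C,G,T}, J:{C} ∩→ {C}; cost 0
[col 2] GIJNQ: children GIJN:{C}, Q:{C} ∩→ {C}; cost 0
[col 2] BGIJNPQ: children BP:{A}, GIJNQ:{C} ∪→ {A,C}; cost 1
[col 3] BP: children B:{A}, P:{C} ∪→ {A,C}; cost 1
[col 3] GI: children G:{C}, I:{T} ∪→ {C,T}; cost 1
[col 3] GIN: children GI:{C,T}, N:{T} ∩→ {T}; cost 0
[col 3] GIJN: children GIN:{T}, J:{C} ∪→ {C,T}; cost 1
[col 3] GIJNQ: children GIJN:{C,T}, Q:{A} ∪→ {A,C,T}; cost 1
[col 3] BGIJNPQ: children BP:{A,C}, GIJNQ:{A,C,T} ∩→ {A,C}; cost 0
[col 4] BP: children B:{T}, P:{C} ∪→ {C,T}; cost 1
[col 4] GI: children G:{T}, I:{T} ∩→ {T}; cost 0
[col 4] GIN: children GI:{T}, N:{G} ∪→ {G,T}; cost 1
[col 4] GIJN: children GIN:{G,T}, J:{A} ∪→ {A,G,T}; cost 1
[col 4] GIJNQ: children GIJN:{A,G,T}, Q:{A} ∩→ {A}; cost 0
[col 4] BGIJNPQ: children BP:{C,T}, GIJNQ:{A} ∪→ {A,C,T}; cost 1
[col 5] BP: children B:{T}, P:{C} ∪→ {C,T}; cost 1
[col 5] GI: children G:{T}, I:{G} ∪→ {G,T}; cost 1
[col 5] GIN: children GI:{G,T}, N:{C} ∪→ {C,G,T}; cost 1
[col 5] GIJN: children GIN:{C,G,T}, J:{T} ∩→ {T}; cost 0
[col 5] GIJNQ: children GIJN:{T}, Q:{T} ∩→ {T}; cost 0
[col 5] BGIJNPQ: children BP:{C,T}, GIJNQ:{T} ∩→ {T}; cost 0
[col 6] BP: children B:{A}, P:{G} ∪→ {A,G}; cost 1
[col 6] GI: children G:{T}, I:{G} ∪→ {G,T}; cost 1
[col 6] GIN: children GI:{G,T}, N:{A} ∪→ {A,G,T}; cost 1
[col 6] GIJN: children GIN:{A,G,T}, J:{C} ∪→ {A,C,G,T}; cost 1
[col 6] GIJNQ: children GIJN:{A,C,G,T}, Q:{C} ∩→ {C}; cost 0
[col 6] BGIJNPQ: children BP:{A,G}, GIJNQ:{C} ∪→ {A,C,G}; cost 1
per-site changes: [4, 5, 3, 4, 4, 3, 5]; total = 28

28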